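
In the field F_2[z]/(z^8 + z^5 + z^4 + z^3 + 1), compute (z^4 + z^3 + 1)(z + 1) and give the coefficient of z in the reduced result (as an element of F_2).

1

Multiply in F_2[z]: (z^4 + z^3 + 1)·(z + 1) = z^5 + z^3 + z + 1.
Reduced: z^5 + z^3 + z + 1.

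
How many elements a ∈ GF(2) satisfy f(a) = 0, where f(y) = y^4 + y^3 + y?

Evaluate at each of the 2 elements of GF(2):
f(0) = 0 → root; f(1) = 1.
Roots: {0}.

1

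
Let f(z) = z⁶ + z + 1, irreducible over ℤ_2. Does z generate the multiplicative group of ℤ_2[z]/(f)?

Yes

|GF(2^6)^×| = 2^6 − 1 = 63. Prime factorization: 63 = 3^2·7.
f is primitive ⇔ z has order 63 in GF(2)[z]/(f), i.e. z^(63/q) ≠ 1 for each prime q | 63.
z^(21) mod f = z⁵ + z⁴ + z³ + z + 1.
z^(9) mod f = z⁴ + z³.
None equal 1, so z has full order 63; f is primitive.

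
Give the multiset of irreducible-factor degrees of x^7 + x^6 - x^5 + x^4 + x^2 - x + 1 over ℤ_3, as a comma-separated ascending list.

1, 2, 4

Write g(x) = x^7 + x^6 - x^5 + x^4 + x^2 - x + 1.
Roots in ℤ_3: g(0) = 1; g(1) = 0 → root; g(2) = 2.
Linear factors from roots: (x - 1).
Complete factorization: g(x) = (x - 1)·(x^2 + 1)·(x^4 - x^3 - 1).
Factor degrees with multiplicity: 1 + 2 + 4 = 7.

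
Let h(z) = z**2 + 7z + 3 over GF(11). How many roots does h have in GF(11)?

Evaluate at each of the 11 elements of GF(11):
h(0) = 3; h(1) = 0 → root; h(2) = 10; h(3) = 0 → root; h(4) = 3; h(5) = 8; h(6) = 4; h(7) = 2; h(8) = 2; h(9) = 4; h(10) = 8.
Roots: {1, 3}.

2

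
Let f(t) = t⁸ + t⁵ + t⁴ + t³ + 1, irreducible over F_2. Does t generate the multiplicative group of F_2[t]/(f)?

|GF(2^8)^×| = 2^8 − 1 = 255. Prime factorization: 255 = 3·5·17.
f is primitive ⇔ t has order 255 in GF(2)[t]/(f), i.e. t^(255/q) ≠ 1 for each prime q | 255.
t^(85) mod f = 1
t^(51) mod f = 1
t^(15) mod f = t⁶ + t³ + t² + t.
Since t^(85) = 1, the order of t divides 85 < 255; not primitive.

No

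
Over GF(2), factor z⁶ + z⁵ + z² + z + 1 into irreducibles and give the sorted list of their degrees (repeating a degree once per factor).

6

Write f(z) = z⁶ + z⁵ + z² + z + 1.
Roots in GF(2): f(0) = 1; f(1) = 1.
Complete factorization: f(z) = (z⁶ + z⁵ + z² + z + 1).
Factor degrees with multiplicity: 6 = 6.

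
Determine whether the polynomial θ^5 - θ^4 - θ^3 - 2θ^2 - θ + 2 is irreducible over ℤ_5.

No

Write g(θ) = θ^5 - θ^4 - θ^3 - 2θ^2 - θ + 2.
Check for roots in ℤ_5: g(0) = 2; g(1) = 3; g(2) = 0 → root; g(3) = 1; g(4) = 0 → root.
g(2) = 0, so (θ − 2) divides g(θ); g is reducible.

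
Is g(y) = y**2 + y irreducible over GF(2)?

Check for roots in GF(2): g(0) = 0 → root; g(1) = 0 → root.
g(0) = 0, so (y) divides g(y); g is reducible.

No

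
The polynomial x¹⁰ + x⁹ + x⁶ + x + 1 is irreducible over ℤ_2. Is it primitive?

Yes

Write f(x) = x¹⁰ + x⁹ + x⁶ + x + 1.
|GF(2^10)^×| = 2^10 − 1 = 1023. Prime factorization: 1023 = 3·11·31.
f is primitive ⇔ x has order 1023 in GF(2)[x]/(f), i.e. x^(1023/q) ≠ 1 for each prime q | 1023.
x^(341) mod f = x⁹ + x⁶ + x⁵ + x⁴ + x.
x^(93) mod f = x⁹ + x⁶ + x⁵ + x⁴ + x³.
x^(33) mod f = x⁹ + x⁸ + x⁴ + 1.
None equal 1, so x has full order 1023; f is primitive.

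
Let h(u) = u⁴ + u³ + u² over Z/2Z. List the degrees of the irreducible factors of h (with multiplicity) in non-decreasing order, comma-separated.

Roots in Z/2Z: h(0) = 0 → root; h(1) = 1.
Linear factors from roots: (u).
Complete factorization: h(u) = (u)^2·(u² + u + 1).
Factor degrees with multiplicity: 1 + 1 + 2 = 4.

1, 1, 2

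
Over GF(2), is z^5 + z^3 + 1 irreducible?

Write m(z) = z^5 + z^3 + 1.
Check for roots in GF(2): m(0) = 1; m(1) = 1.
No roots, so no linear factors.
Monic irreducibles of degree 2 over GF(2): z^2 + z + 1.
None of them divide m (all give nonzero remainder).
No irreducible factor of degree ≤ 2 exists, so m is irreducible over GF(2).

Yes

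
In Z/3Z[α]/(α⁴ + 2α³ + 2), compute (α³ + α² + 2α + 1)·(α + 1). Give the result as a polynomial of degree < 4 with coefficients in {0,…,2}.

2

Multiply in Z/3Z[α]: (α³ + α² + 2α + 1)·(α + 1) = α⁴ + 2α³ + 1.
Reduce using α⁴ ≡ α³ + 1 (mod α⁴ + 2α³ + 2).
Reduced: 2.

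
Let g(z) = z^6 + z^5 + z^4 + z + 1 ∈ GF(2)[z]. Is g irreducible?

Check for roots in GF(2): g(0) = 1; g(1) = 1.
No roots, so no linear factors.
Monic irreducibles of degree 2 over GF(2): z^2 + z + 1.
None of them divide g (all give nonzero remainder).
Monic irreducibles of degree 3 over GF(2): z^3 + z + 1, z^3 + z^2 + 1.
None of them divide g (all give nonzero remainder).
No irreducible factor of degree ≤ 3 exists, so g is irreducible over GF(2).

Yes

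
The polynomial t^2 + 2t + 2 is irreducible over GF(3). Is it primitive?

Yes

Write f(t) = t^2 + 2t + 2.
|GF(3^2)^×| = 3^2 − 1 = 8. Prime factorization: 8 = 2^3.
f is primitive ⇔ t has order 8 in GF(3)[t]/(f), i.e. t^(8/q) ≠ 1 for each prime q | 8.
t^(4) mod f = 2.
None equal 1, so t has full order 8; f is primitive.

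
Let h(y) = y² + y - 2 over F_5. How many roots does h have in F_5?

Evaluate at each of the 5 elements of F_5:
h(0) = 3; h(1) = 0 → root; h(2) = 4; h(3) = 0 → root; h(4) = 3.
Roots: {1, 3}.

2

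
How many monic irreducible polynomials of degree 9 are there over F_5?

The number of monic irreducibles of degree 9 over GF(5) is (1/9)·Σ_{d∣9} μ(9/d) 5^d.
Divisors of 9: 1, 3, 9; μ(9/d) for each: 0, -1, 1.
Σ = − 5^3 + 5^9 = 1953000.
N = 1953000/9 = 217000.

217000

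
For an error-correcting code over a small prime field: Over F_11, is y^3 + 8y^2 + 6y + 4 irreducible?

No

Write g(y) = y^3 + 8y^2 + 6y + 4.
Check each element of F_11 for a root: g(0)=4, g(1)=8, g(2)=1, g(3)=0, g(4)=0, g(5)=7, g(6)=5, g(7)=0, g(8)=9, g(9)=5, g(10)=5.
g(3) = 0, so (y − 3) divides g(y); g is reducible.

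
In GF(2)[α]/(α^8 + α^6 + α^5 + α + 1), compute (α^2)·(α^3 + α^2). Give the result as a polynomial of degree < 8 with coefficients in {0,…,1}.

Multiply in GF(2)[α]: (α^2)·(α^3 + α^2) = α^5 + α^4.
Reduced: α^5 + α^4.

α^5 + α^4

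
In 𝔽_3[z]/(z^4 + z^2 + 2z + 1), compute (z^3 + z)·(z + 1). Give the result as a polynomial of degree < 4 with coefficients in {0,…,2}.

Multiply in 𝔽_3[z]: (z^3 + z)·(z + 1) = z^4 + z^3 + z^2 + z.
Reduce using z^4 ≡ 2z^2 + z + 2 (mod z^4 + z^2 + 2z + 1).
Reduced: z^3 + 2z + 2.

z^3 + 2z + 2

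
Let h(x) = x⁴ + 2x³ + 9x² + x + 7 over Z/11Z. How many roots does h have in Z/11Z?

3

Evaluate at each of the 11 elements of Z/11Z:
h(0) = 7; h(1) = 9; h(2) = 0 → root; h(3) = 6; h(4) = 0 → root; h(5) = 1; h(6) = 8; h(7) = 0 → root; h(8) = 2; h(9) = 8; h(10) = 3.
Roots: {2, 4, 7}.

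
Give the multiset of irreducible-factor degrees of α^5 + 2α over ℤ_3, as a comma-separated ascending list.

Write g(α) = α^5 + 2α.
Roots in ℤ_3: g(0) = 0 → root; g(1) = 0 → root; g(2) = 0 → root.
Linear factors from roots: (α), (α + 2), (α + 1).
Complete factorization: g(α) = (α)·(α + 1)·(α + 2)·(α^2 + 1).
Factor degrees with multiplicity: 1 + 1 + 1 + 2 = 5.

1, 1, 1, 2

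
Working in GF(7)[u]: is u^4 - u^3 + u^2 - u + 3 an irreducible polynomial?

Write P(u) = u^4 - u^3 + u^2 - u + 3.
Check for roots in GF(7): P(0) = 3; P(1) = 3; P(2) = 6; P(3) = 0 → root; P(4) = 4; P(5) = 5; P(6) = 0 → root.
P(3) = 0, so (u − 3) divides P(u); P is reducible.

No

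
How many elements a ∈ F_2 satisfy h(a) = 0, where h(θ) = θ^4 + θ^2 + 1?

Evaluate at each of the 2 elements of F_2:
h(0) = 1; h(1) = 1.
No element is a root.

0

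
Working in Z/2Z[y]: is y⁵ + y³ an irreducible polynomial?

Write f(y) = y⁵ + y³.
Check for roots in Z/2Z: f(0) = 0 → root; f(1) = 0 → root.
f(0) = 0, so (y) divides f(y); f is reducible.

No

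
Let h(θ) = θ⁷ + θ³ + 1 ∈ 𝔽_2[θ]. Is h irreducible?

Check for roots in 𝔽_2: h(0) = 1; h(1) = 1.
No roots, so no linear factors.
Monic irreducibles of degree 2 over GF(2): θ² + θ + 1.
None of them divide h (all give nonzero remainder).
Monic irreducibles of degree 3 over GF(2): θ³ + θ + 1, θ³ + θ² + 1.
None of them divide h (all give nonzero remainder).
No irreducible factor of degree ≤ 3 exists, so h is irreducible over GF(2).

Yes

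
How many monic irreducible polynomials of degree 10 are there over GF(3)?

5880

By the necklace-counting formula, N_3(10) = (1/10) Σ_{d|10} μ(10/d)·3^d.
Divisors of 10: 1, 2, 5, 10; μ(10/d) for each: 1, -1, -1, 1.
Σ = 3^1 − 3^2 − 3^5 + 3^10 = 58800.
N = 58800/10 = 5880.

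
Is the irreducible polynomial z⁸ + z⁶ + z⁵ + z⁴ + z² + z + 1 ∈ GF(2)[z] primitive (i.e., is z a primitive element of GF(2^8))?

Write f(z) = z⁸ + z⁶ + z⁵ + z⁴ + z² + z + 1.
|GF(2^8)^×| = 2^8 − 1 = 255. Prime factorization: 255 = 3·5·17.
f is primitive ⇔ z has order 255 in GF(2)[z]/(f), i.e. z^(255/q) ≠ 1 for each prime q | 255.
z^(85) mod f = 1
z^(51) mod f = z⁶ + z⁴ + z³ + z² + z.
z^(15) mod f = z⁷ + z⁶ + z⁵ + z⁴ + z³ + z² + z.
Since z^(85) = 1, the order of z divides 85 < 255; not primitive.

No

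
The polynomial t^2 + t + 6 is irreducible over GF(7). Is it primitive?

No

Write f(t) = t^2 + t + 6.
|GF(7^2)^×| = 7^2 − 1 = 48. Prime factorization: 48 = 2^4·3.
f is primitive ⇔ t has order 48 in GF(7)[t]/(f), i.e. t^(48/q) ≠ 1 for each prime q | 48.
t^(24) mod f = 6.
t^(16) mod f = 1
Since t^(16) = 1, the order of t divides 16 < 48; not primitive.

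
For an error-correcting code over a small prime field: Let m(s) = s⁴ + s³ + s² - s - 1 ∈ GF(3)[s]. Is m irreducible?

Yes

Check for roots in GF(3): m(0) = 2; m(1) = 1; m(2) = 1.
No roots, so no linear factors.
Monic irreducibles of degree 2 over GF(3): s² + 1, s² + s - 1, s² - s - 1.
None of them divide m (all give nonzero remainder).
No irreducible factor of degree ≤ 2 exists, so m is irreducible over GF(3).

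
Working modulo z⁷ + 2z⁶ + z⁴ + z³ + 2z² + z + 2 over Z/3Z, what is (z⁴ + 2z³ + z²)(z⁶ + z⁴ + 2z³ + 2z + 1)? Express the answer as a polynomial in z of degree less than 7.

Multiply in Z/3Z[z]: (z⁴ + 2z³ + z²)·(z⁶ + z⁴ + 2z³ + 2z + 1) = z¹⁰ + 2z⁹ + 2z⁸ + z⁷ + 2z⁶ + z⁵ + 2z⁴ + z³ + z².
Reduce using z⁷ ≡ z⁶ + 2z⁴ + 2z³ + z² + 2z + 1 (mod z⁷ + 2z⁶ + z⁴ + z³ + 2z² + z + 2).
Reduced: 2z³ + z² + 2.

2z^3 + z^2 + 2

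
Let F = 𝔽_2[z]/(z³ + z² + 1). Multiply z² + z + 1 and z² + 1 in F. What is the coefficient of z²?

0

Multiply in 𝔽_2[z]: (z² + z + 1)·(z² + 1) = z⁴ + z³ + z + 1.
Reduce using z³ ≡ z² + 1 (mod z³ + z² + 1).
Reduced: 1.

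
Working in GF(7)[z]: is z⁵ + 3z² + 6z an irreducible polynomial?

Write f(z) = z⁵ + 3z² + 6z.
Check for roots in GF(7): f(0) = 0 → root; f(1) = 3; f(2) = 0 → root; f(3) = 1; f(4) = 4; f(5) = 3; f(6) = 3.
f(0) = 0, so (z) divides f(z); f is reducible.

No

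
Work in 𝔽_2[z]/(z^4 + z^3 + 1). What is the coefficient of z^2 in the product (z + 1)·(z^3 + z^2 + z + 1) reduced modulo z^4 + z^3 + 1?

0

Multiply in 𝔽_2[z]: (z + 1)·(z^3 + z^2 + z + 1) = z^4 + 1.
Reduce using z^4 ≡ z^3 + 1 (mod z^4 + z^3 + 1).
Reduced: z^3.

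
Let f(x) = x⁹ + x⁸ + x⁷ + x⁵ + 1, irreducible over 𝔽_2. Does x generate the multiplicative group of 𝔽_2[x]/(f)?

|GF(2^9)^×| = 2^9 − 1 = 511. Prime factorization: 511 = 7·73.
f is primitive ⇔ x has order 511 in GF(2)[x]/(f), i.e. x^(511/q) ≠ 1 for each prime q | 511.
x^(73) mod f = 1
x^(7) mod f = x⁷.
Since x^(73) = 1, the order of x divides 73 < 511; not primitive.

No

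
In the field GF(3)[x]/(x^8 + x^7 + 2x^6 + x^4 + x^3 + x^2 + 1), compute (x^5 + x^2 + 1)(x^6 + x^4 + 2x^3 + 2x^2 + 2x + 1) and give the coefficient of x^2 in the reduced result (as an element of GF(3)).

Multiply in GF(3)[x]: (x^5 + x^2 + 1)·(x^6 + x^4 + 2x^3 + 2x^2 + 2x + 1) = x^11 + x^9 + 2x^7 + x^6 + x^3 + 2x + 1.
Reduce using x^8 ≡ 2x^7 + x^6 + 2x^4 + 2x^3 + 2x^2 + 2 (mod x^8 + x^7 + 2x^6 + x^4 + x^3 + x^2 + 1).
Reduced: 2x^7 + 2x^4 + x^3 + 2x^2 + 2x + 2.

2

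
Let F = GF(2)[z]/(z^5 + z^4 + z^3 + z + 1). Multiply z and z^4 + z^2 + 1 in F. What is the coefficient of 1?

1

Multiply in GF(2)[z]: (z)·(z^4 + z^2 + 1) = z^5 + z^3 + z.
Reduce using z^5 ≡ z^4 + z^3 + z + 1 (mod z^5 + z^4 + z^3 + z + 1).
Reduced: z^4 + 1.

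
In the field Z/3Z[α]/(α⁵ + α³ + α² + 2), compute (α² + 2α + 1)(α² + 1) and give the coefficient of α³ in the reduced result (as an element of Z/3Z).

Multiply in Z/3Z[α]: (α² + 2α + 1)·(α² + 1) = α⁴ + 2α³ + 2α² + 2α + 1.
Reduced: α⁴ + 2α³ + 2α² + 2α + 1.

2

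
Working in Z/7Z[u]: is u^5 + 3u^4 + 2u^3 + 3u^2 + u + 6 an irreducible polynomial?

Write m(u) = u^5 + 3u^4 + 2u^3 + 3u^2 + u + 6.
Check for roots in Z/7Z: m(0) = 6; m(1) = 2; m(2) = 4; m(3) = 2; m(4) = 4; m(5) = 2; m(6) = 1.
No roots, so no linear factors.
Degree-2 irreducible divisors: test the 21 monic irreducibles of degree 2 over GF(7).
None of them divide m (all give nonzero remainder).
No irreducible factor of degree ≤ 2 exists, so m is irreducible over GF(7).

Yes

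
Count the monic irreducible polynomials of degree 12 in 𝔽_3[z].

44220

x^(3^12) − x is the product of all monic irreducibles of degree dividing 12; Möbius inversion gives N = (1/12) Σ μ(12/d)·3^d.
Divisors of 12: 1, 2, 3, 4, 6, 12; μ(12/d) for each: 0, 1, 0, -1, -1, 1.
Σ = 3^2 − 3^4 − 3^6 + 3^12 = 530640.
N = 530640/12 = 44220.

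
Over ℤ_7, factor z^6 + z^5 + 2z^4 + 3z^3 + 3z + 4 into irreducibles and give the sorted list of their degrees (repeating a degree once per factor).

Write g(z) = z^6 + z^5 + 2z^4 + 3z^3 + 3z + 4.
Linear factors from roots: (z + 6), (z + 1).
Complete factorization: g(z) = (z + 1)·(z + 6)·(z^2 + 4)·(z^2 + z + 6).
Factor degrees with multiplicity: 1 + 1 + 2 + 2 = 6.

1, 1, 2, 2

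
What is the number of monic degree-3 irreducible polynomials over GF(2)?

2

Gauss's count: N_{2}(3) = (1/3) Σ_{d|3} μ(3/d)·2^d.
Divisors of 3: 1, 3; μ(3/d) for each: -1, 1.
Σ = − 2^1 + 2^3 = 6.
N = 6/3 = 2.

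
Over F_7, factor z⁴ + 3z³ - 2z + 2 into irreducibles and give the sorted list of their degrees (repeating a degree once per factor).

2, 2

Write h(z) = z⁴ + 3z³ - 2z + 2.
Complete factorization: h(z) = (z² - 3z - 2)·(z² - z - 1).
Factor degrees with multiplicity: 2 + 2 = 4.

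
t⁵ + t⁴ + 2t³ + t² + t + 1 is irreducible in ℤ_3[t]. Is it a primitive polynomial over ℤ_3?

Yes

Write f(t) = t⁵ + t⁴ + 2t³ + t² + t + 1.
|GF(3^5)^×| = 3^5 − 1 = 242. Prime factorization: 242 = 2·11^2.
f is primitive ⇔ t has order 242 in GF(3)[t]/(f), i.e. t^(242/q) ≠ 1 for each prime q | 242.
t^(121) mod f = 2.
t^(22) mod f = t⁴ + t² + t.
None equal 1, so t has full order 242; f is primitive.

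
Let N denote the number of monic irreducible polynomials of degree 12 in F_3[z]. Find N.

Gauss's count: N_{3}(12) = (1/12) Σ_{d|12} μ(12/d)·3^d.
Divisors of 12: 1, 2, 3, 4, 6, 12; μ(12/d) for each: 0, 1, 0, -1, -1, 1.
Σ = 3^2 − 3^4 − 3^6 + 3^12 = 530640.
N = 530640/12 = 44220.

44220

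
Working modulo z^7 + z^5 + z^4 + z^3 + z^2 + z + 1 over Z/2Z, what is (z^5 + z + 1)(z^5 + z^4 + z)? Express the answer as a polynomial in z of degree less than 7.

z^6 + z^5 + z^3 + z^2

Multiply in Z/2Z[z]: (z^5 + z + 1)·(z^5 + z^4 + z) = z^10 + z^9 + z^4 + z^2 + z.
Reduce using z^7 ≡ z^5 + z^4 + z^3 + z^2 + z + 1 (mod z^7 + z^5 + z^4 + z^3 + z^2 + z + 1).
Reduced: z^6 + z^5 + z^3 + z^2.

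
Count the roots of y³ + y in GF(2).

Write P(y) = y³ + y.
Evaluate at each of the 2 elements of GF(2):
P(0) = 0 → root; P(1) = 0 → root.
Roots: {0, 1}.

2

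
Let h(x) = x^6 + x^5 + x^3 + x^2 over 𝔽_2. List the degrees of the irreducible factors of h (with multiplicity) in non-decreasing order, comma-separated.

Roots in 𝔽_2: h(0) = 0 → root; h(1) = 0 → root.
Linear factors from roots: (x), (x + 1).
Complete factorization: h(x) = (x)^2·(x + 1)^2·(x^2 + x + 1).
Factor degrees with multiplicity: 1 + 1 + 1 + 1 + 2 = 6.

1, 1, 1, 1, 2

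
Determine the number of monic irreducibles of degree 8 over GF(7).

Gauss's count: N_{7}(8) = (1/8) Σ_{d|8} μ(8/d)·7^d.
Divisors of 8: 1, 2, 4, 8; μ(8/d) for each: 0, 0, -1, 1.
Σ = − 7^4 + 7^8 = 5762400.
N = 5762400/8 = 720300.

720300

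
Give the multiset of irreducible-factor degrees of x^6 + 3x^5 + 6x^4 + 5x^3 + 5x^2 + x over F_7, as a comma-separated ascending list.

1, 1, 1, 3

Write h(x) = x^6 + 3x^5 + 6x^4 + 5x^3 + 5x^2 + x.
Linear factors from roots: (x), (x + 6), (x + 2).
Complete factorization: h(x) = (x)·(x + 2)·(x + 6)·(x^3 + 2x^2 + 6x + 3).
Factor degrees with multiplicity: 1 + 1 + 1 + 3 = 6.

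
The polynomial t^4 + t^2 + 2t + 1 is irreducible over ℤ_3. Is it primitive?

No

Write f(t) = t^4 + t^2 + 2t + 1.
|GF(3^4)^×| = 3^4 − 1 = 80. Prime factorization: 80 = 2^4·5.
f is primitive ⇔ t has order 80 in GF(3)[t]/(f), i.e. t^(80/q) ≠ 1 for each prime q | 80.
t^(40) mod f = 1
t^(16) mod f = 2t^3 + 2.
Since t^(40) = 1, the order of t divides 40 < 80; not primitive.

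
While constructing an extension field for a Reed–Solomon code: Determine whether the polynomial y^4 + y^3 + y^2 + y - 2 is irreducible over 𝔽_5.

Yes

Write g(y) = y^4 + y^3 + y^2 + y - 2.
Check for roots in 𝔽_5: g(0) = 3; g(1) = 2; g(2) = 3; g(3) = 3; g(4) = 3.
No roots, so no linear factors.
Degree-2 irreducible divisors: test the 10 monic irreducibles of degree 2 over GF(5).
None of them divide g (all give nonzero remainder).
No irreducible factor of degree ≤ 2 exists, so g is irreducible over GF(5).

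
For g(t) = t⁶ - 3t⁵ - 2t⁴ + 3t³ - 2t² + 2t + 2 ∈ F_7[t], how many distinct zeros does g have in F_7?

Evaluate at each of the 7 elements of F_7:
g(0) = 2; g(1) = 1; g(2) = 0 → root; g(3) = 0 → root; g(4) = 3; g(5) = 3; g(6) = 4.
Roots: {2, 3}.

2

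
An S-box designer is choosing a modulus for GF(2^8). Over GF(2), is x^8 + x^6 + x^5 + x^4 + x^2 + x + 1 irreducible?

Yes

Write P(x) = x^8 + x^6 + x^5 + x^4 + x^2 + x + 1.
Check for roots in GF(2): P(0) = 1; P(1) = 1.
No roots, so no linear factors.
Monic irreducibles of degree 2 over GF(2): x^2 + x + 1.
None of them divide P (all give nonzero remainder).
Monic irreducibles of degree 3 over GF(2): x^3 + x + 1, x^3 + x^2 + 1.
None of them divide P (all give nonzero remainder).
Monic irreducibles of degree 4 over GF(2): x^4 + x + 1, x^4 + x^3 + 1, x^4 + x^3 + x^2 + x + 1.
None of them divide P (all give nonzero remainder).
No irreducible factor of degree ≤ 4 exists, so P is irreducible over GF(2).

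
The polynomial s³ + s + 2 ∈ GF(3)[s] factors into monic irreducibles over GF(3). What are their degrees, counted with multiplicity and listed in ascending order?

1, 2

Write f(s) = s³ + s + 2.
Roots in GF(3): f(0) = 2; f(1) = 1; f(2) = 0 → root.
Linear factors from roots: (s + 1).
Complete factorization: f(s) = (s + 1)·(s² + 2s + 2).
Factor degrees with multiplicity: 1 + 2 = 3.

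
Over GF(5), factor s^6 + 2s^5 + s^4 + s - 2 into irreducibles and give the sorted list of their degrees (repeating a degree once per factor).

Write f(s) = s^6 + 2s^5 + s^4 + s - 2.
Roots in GF(5): f(0) = 3; f(1) = 3; f(2) = 4; f(3) = 2; f(4) = 2.
Complete factorization: f(s) = (s^6 + 2s^5 + s^4 + s - 2).
Factor degrees with multiplicity: 6 = 6.

6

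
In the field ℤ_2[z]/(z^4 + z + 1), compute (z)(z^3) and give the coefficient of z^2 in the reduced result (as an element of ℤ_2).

0

Multiply in ℤ_2[z]: (z)·(z^3) = z^4.
Reduce using z^4 ≡ z + 1 (mod z^4 + z + 1).
Reduced: z + 1.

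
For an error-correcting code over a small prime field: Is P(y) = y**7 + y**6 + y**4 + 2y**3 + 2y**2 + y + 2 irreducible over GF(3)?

Yes

Check for roots in GF(3): P(0) = 2; P(1) = 1; P(2) = 2.
No roots, so no linear factors.
Monic irreducibles of degree 2 over GF(3): y**2 + 1, y**2 + y + 2, y**2 + 2y + 2.
None of them divide P (all give nonzero remainder).
Degree-3 irreducible divisors: test the 8 monic irreducibles of degree 3 over GF(3).
None of them divide P (all give nonzero remainder).
No irreducible factor of degree ≤ 3 exists, so P is irreducible over GF(3).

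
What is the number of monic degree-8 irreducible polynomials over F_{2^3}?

2096640

x^(8^8) − x is the product of all monic irreducibles of degree dividing 8; Möbius inversion gives N = (1/8) Σ μ(8/d)·8^d.
Divisors of 8: 1, 2, 4, 8; μ(8/d) for each: 0, 0, -1, 1.
Σ = − 8^4 + 8^8 = 16773120.
N = 16773120/8 = 2096640.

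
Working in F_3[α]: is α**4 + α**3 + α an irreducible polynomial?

No

Write h(α) = α**4 + α**3 + α.
Check for roots in F_3: h(0) = 0 → root; h(1) = 0 → root; h(2) = 2.
h(0) = 0, so (α) divides h(α); h is reducible.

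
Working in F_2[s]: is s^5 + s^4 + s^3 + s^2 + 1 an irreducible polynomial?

Write h(s) = s^5 + s^4 + s^3 + s^2 + 1.
Check for roots in F_2: h(0) = 1; h(1) = 1.
No roots, so no linear factors.
Monic irreducibles of degree 2 over GF(2): s^2 + s + 1.
None of them divide h (all give nonzero remainder).
No irreducible factor of degree ≤ 2 exists, so h is irreducible over GF(2).

Yes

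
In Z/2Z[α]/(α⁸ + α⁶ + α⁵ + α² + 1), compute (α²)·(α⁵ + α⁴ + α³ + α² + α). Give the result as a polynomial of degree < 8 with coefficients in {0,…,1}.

Multiply in Z/2Z[α]: (α²)·(α⁵ + α⁴ + α³ + α² + α) = α⁷ + α⁶ + α⁵ + α⁴ + α³.
Reduced: α⁷ + α⁶ + α⁵ + α⁴ + α³.

α^7 + α^6 + α^5 + α^4 + α^3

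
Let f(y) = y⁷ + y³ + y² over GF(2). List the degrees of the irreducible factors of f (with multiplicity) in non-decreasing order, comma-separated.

1, 1, 2, 3

Roots in GF(2): f(0) = 0 → root; f(1) = 1.
Linear factors from roots: (y).
Complete factorization: f(y) = (y)^2·(y² + y + 1)·(y³ + y² + 1).
Factor degrees with multiplicity: 1 + 1 + 2 + 3 = 7.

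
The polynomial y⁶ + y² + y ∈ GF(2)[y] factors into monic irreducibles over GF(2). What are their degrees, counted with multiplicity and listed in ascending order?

1, 2, 3

Write f(y) = y⁶ + y² + y.
Roots in GF(2): f(0) = 0 → root; f(1) = 1.
Linear factors from roots: (y).
Complete factorization: f(y) = (y)·(y² + y + 1)·(y³ + y² + 1).
Factor degrees with multiplicity: 1 + 2 + 3 = 6.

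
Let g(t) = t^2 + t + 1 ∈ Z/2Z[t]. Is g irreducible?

Check for roots in Z/2Z: g(0) = 1; g(1) = 1.
No roots. A degree-2 polynomial over a field with no linear factor is irreducible.

Yes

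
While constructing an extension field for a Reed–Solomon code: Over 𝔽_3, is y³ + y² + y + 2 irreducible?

Write P(y) = y³ + y² + y + 2.
Check for roots in 𝔽_3: P(0) = 2; P(1) = 2; P(2) = 1.
No roots. A degree-3 polynomial over a field with no linear factor is irreducible.

Yes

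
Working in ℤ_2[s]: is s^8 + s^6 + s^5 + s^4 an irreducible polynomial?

No

Write P(s) = s^8 + s^6 + s^5 + s^4.
Check for roots in ℤ_2: P(0) = 0 → root; P(1) = 0 → root.
P(0) = 0, so (s) divides P(s); P is reducible.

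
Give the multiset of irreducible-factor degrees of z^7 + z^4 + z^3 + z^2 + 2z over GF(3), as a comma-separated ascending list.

1, 1, 1, 2, 2

Write h(z) = z^7 + z^4 + z^3 + z^2 + 2z.
Roots in GF(3): h(0) = 0 → root; h(1) = 0 → root; h(2) = 1.
Linear factors from roots: (z), (z + 2).
Complete factorization: h(z) = (z)·(z + 2)^2·(z^2 + 1)·(z^2 + 2z + 2).
Factor degrees with multiplicity: 1 + 1 + 1 + 2 + 2 = 7.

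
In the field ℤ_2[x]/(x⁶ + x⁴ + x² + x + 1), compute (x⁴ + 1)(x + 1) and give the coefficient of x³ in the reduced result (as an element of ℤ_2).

0

Multiply in ℤ_2[x]: (x⁴ + 1)·(x + 1) = x⁵ + x⁴ + x + 1.
Reduced: x⁵ + x⁴ + x + 1.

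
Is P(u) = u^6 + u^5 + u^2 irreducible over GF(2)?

Check for roots in GF(2): P(0) = 0 → root; P(1) = 1.
P(0) = 0, so (u) divides P(u); P is reducible.

No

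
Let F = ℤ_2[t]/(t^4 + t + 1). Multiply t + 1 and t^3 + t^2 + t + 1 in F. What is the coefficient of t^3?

0

Multiply in ℤ_2[t]: (t + 1)·(t^3 + t^2 + t + 1) = t^4 + 1.
Reduce using t^4 ≡ t + 1 (mod t^4 + t + 1).
Reduced: t.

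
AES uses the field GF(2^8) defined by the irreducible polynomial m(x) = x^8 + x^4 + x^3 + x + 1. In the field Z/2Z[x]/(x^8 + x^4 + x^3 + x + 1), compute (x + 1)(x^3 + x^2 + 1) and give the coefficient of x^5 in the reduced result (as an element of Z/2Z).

0

Multiply in Z/2Z[x]: (x + 1)·(x^3 + x^2 + 1) = x^4 + x^2 + x + 1.
Reduced: x^4 + x^2 + x + 1.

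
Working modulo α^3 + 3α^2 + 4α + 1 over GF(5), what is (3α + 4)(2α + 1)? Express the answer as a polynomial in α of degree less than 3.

Multiply in GF(5)[α]: (3α + 4)·(2α + 1) = α^2 + α + 4.
Reduced: α^2 + α + 4.

α^2 + α + 4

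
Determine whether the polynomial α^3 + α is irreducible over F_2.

Write h(α) = α^3 + α.
Check for roots in F_2: h(0) = 0 → root; h(1) = 0 → root.
h(0) = 0, so (α) divides h(α); h is reducible.

No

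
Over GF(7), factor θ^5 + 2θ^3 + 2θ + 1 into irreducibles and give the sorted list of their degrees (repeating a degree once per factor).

Write f(θ) = θ^5 + 2θ^3 + 2θ + 1.
Complete factorization: f(θ) = (θ^5 + 2θ^3 + 2θ + 1).
Factor degrees with multiplicity: 5 = 5.

5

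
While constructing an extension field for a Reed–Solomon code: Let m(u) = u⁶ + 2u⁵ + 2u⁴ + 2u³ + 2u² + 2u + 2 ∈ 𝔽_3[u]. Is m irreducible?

Check for roots in 𝔽_3: m(0) = 2; m(1) = 1; m(2) = 1.
No roots, so no linear factors.
Monic irreducibles of degree 2 over GF(3): u² + 1, u² + u + 2, u² + 2u + 2.
None of them divide m (all give nonzero remainder).
Degree-3 irreducible divisors: test the 8 monic irreducibles of degree 3 over GF(3).
None of them divide m (all give nonzero remainder).
No irreducible factor of degree ≤ 3 exists, so m is irreducible over GF(3).

Yes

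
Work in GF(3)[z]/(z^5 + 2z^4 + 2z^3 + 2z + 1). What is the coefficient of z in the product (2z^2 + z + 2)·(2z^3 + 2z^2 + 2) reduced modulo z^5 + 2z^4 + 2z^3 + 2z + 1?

0

Multiply in GF(3)[z]: (2z^2 + z + 2)·(2z^3 + 2z^2 + 2) = z^5 + 2z^2 + 2z + 1.
Reduce using z^5 ≡ z^4 + z^3 + z + 2 (mod z^5 + 2z^4 + 2z^3 + 2z + 1).
Reduced: z^4 + z^3 + 2z^2.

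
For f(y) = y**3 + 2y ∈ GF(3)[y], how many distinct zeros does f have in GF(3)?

3

Evaluate at each of the 3 elements of GF(3):
f(0) = 0 → root; f(1) = 0 → root; f(2) = 0 → root.
Roots: {0, 1, 2}.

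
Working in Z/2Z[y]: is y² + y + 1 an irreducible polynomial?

Yes

Write h(y) = y² + y + 1.
Check for roots in Z/2Z: h(0) = 1; h(1) = 1.
No roots. A degree-2 polynomial over a field with no linear factor is irreducible.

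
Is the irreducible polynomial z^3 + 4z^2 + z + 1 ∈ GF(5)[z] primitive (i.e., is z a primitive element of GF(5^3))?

Write f(z) = z^3 + 4z^2 + z + 1.
|GF(5^3)^×| = 5^3 − 1 = 124. Prime factorization: 124 = 2^2·31.
f is primitive ⇔ z has order 124 in GF(5)[z]/(f), i.e. z^(124/q) ≠ 1 for each prime q | 124.
z^(62) mod f = 1
z^(4) mod f = 3z + 4.
Since z^(62) = 1, the order of z divides 62 < 124; not primitive.

No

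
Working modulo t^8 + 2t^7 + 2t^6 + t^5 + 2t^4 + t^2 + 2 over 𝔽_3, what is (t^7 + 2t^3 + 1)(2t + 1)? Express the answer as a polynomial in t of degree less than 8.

2t^6 + t^5 + 2t^3 + t^2 + 2t

Multiply in 𝔽_3[t]: (t^7 + 2t^3 + 1)·(2t + 1) = 2t^8 + t^7 + t^4 + 2t^3 + 2t + 1.
Reduce using t^8 ≡ t^7 + t^6 + 2t^5 + t^4 + 2t^2 + 1 (mod t^8 + 2t^7 + 2t^6 + t^5 + 2t^4 + t^2 + 2).
Reduced: 2t^6 + t^5 + 2t^3 + t^2 + 2t.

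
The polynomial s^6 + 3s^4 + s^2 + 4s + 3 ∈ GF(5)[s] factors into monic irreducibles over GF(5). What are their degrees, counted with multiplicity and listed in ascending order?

6

Write f(s) = s^6 + 3s^4 + s^2 + 4s + 3.
Roots in GF(5): f(0) = 3; f(1) = 2; f(2) = 2; f(3) = 1; f(4) = 4.
Complete factorization: f(s) = (s^6 + 3s^4 + s^2 + 4s + 3).
Factor degrees with multiplicity: 6 = 6.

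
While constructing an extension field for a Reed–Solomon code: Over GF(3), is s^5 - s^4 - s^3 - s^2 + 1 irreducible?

Yes

Write P(s) = s^5 - s^4 - s^3 - s^2 + 1.
Check for roots in GF(3): P(0) = 1; P(1) = 2; P(2) = 2.
No roots, so no linear factors.
Monic irreducibles of degree 2 over GF(3): s^2 + 1, s^2 + s - 1, s^2 - s - 1.
None of them divide P (all give nonzero remainder).
No irreducible factor of degree ≤ 2 exists, so P is irreducible over GF(3).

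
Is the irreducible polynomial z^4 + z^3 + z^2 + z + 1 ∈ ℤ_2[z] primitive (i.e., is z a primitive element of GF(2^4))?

No

Write f(z) = z^4 + z^3 + z^2 + z + 1.
|GF(2^4)^×| = 2^4 − 1 = 15. Prime factorization: 15 = 3·5.
f is primitive ⇔ z has order 15 in GF(2)[z]/(f), i.e. z^(15/q) ≠ 1 for each prime q | 15.
z^(5) mod f = 1
z^(3) mod f = z^3.
Since z^(5) = 1, the order of z divides 5 < 15; not primitive.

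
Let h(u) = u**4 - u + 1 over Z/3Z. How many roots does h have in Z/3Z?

1

Evaluate at each of the 3 elements of Z/3Z:
h(0) = 1; h(1) = 1; h(2) = 0 → root.
Roots: {2}.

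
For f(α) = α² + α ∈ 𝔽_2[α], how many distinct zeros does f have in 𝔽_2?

2

Evaluate at each of the 2 elements of 𝔽_2:
f(0) = 0 → root; f(1) = 0 → root.
Roots: {0, 1}.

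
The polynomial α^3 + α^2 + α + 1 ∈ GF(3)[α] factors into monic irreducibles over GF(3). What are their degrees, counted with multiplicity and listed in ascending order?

Write h(α) = α^3 + α^2 + α + 1.
Roots in GF(3): h(0) = 1; h(1) = 1; h(2) = 0 → root.
Linear factors from roots: (α + 1).
Complete factorization: h(α) = (α + 1)·(α^2 + 1).
Factor degrees with multiplicity: 1 + 2 = 3.

1, 2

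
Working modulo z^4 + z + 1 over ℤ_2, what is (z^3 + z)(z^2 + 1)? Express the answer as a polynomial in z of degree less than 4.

z^2

Multiply in ℤ_2[z]: (z^3 + z)·(z^2 + 1) = z^5 + z.
Reduce using z^4 ≡ z + 1 (mod z^4 + z + 1).
Reduced: z^2.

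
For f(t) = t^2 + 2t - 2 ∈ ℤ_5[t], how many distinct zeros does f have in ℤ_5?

Evaluate at each of the 5 elements of ℤ_5:
f(0) = 3; f(1) = 1; f(2) = 1; f(3) = 3; f(4) = 2.
No element is a root.

0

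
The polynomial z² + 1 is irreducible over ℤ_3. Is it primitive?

No

Write f(z) = z² + 1.
|GF(3^2)^×| = 3^2 − 1 = 8. Prime factorization: 8 = 2^3.
f is primitive ⇔ z has order 8 in GF(3)[z]/(f), i.e. z^(8/q) ≠ 1 for each prime q | 8.
z^(4) mod f = 1
Since z^(4) = 1, the order of z divides 4 < 8; not primitive.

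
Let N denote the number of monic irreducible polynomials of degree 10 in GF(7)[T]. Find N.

28245840

The number of monic irreducibles of degree 10 over GF(7) is (1/10)·Σ_{d∣10} μ(10/d) 7^d.
Divisors of 10: 1, 2, 5, 10; μ(10/d) for each: 1, -1, -1, 1.
Σ = 7^1 − 7^2 − 7^5 + 7^10 = 282458400.
N = 282458400/10 = 28245840.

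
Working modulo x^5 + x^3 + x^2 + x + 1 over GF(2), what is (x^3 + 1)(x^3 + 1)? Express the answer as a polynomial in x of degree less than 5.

Multiply in GF(2)[x]: (x^3 + 1)·(x^3 + 1) = x^6 + 1.
Reduce using x^5 ≡ x^3 + x^2 + x + 1 (mod x^5 + x^3 + x^2 + x + 1).
Reduced: x^4 + x^3 + x^2 + x + 1.

x^4 + x^3 + x^2 + x + 1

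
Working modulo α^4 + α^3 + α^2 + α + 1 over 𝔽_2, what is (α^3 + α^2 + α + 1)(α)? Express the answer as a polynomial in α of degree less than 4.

1

Multiply in 𝔽_2[α]: (α^3 + α^2 + α + 1)·(α) = α^4 + α^3 + α^2 + α.
Reduce using α^4 ≡ α^3 + α^2 + α + 1 (mod α^4 + α^3 + α^2 + α + 1).
Reduced: 1.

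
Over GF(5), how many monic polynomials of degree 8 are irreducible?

Gauss's count: N_{5}(8) = (1/8) Σ_{d|8} μ(8/d)·5^d.
Divisors of 8: 1, 2, 4, 8; μ(8/d) for each: 0, 0, -1, 1.
Σ = − 5^4 + 5^8 = 390000.
N = 390000/8 = 48750.

48750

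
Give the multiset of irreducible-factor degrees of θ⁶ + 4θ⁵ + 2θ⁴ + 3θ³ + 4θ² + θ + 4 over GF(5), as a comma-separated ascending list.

1, 2, 3

Write h(θ) = θ⁶ + 4θ⁵ + 2θ⁴ + 3θ³ + 4θ² + θ + 4.
Roots in GF(5): h(0) = 4; h(1) = 4; h(2) = 0 → root; h(3) = 2; h(4) = 3.
Linear factors from roots: (θ + 3).
Complete factorization: h(θ) = (θ + 3)·(θ² + θ + 1)·(θ³ + 3θ + 3).
Factor degrees with multiplicity: 1 + 2 + 3 = 6.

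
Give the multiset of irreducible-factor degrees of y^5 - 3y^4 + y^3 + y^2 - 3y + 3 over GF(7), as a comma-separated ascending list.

1, 1, 3

Write f(y) = y^5 - 3y^4 + y^3 + y^2 - 3y + 3.
Linear factors from roots: (y - 1), (y - 2).
Complete factorization: f(y) = (y - 2)·(y - 1)·(y^3 - y - 2).
Factor degrees with multiplicity: 1 + 1 + 3 = 5.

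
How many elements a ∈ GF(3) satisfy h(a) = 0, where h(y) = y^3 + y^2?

2

Evaluate at each of the 3 elements of GF(3):
h(0) = 0 → root; h(1) = 2; h(2) = 0 → root.
Roots: {0, 2}.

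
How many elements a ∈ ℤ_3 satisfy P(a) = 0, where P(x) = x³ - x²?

Evaluate at each of the 3 elements of ℤ_3:
P(0) = 0 → root; P(1) = 0 → root; P(2) = 1.
Roots: {0, 1}.

2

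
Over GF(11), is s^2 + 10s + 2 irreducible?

Write g(s) = s^2 + 10s + 2.
Check each element of GF(11) for a root: g(0)=2, g(1)=2, g(2)=4, g(3)=8, g(4)=3, g(5)=0, g(6)=10, g(7)=0, g(8)=3, g(9)=8, g(10)=4.
g(5) = 0, so (s − 5) divides g(s); g is reducible.

No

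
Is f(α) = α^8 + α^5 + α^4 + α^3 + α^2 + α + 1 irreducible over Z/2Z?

Check for roots in Z/2Z: f(0) = 1; f(1) = 1.
No roots, so no linear factors.
Monic irreducibles of degree 2 over GF(2): α^2 + α + 1.
None of them divide f (all give nonzero remainder).
Monic irreducibles of degree 3 over GF(2): α^3 + α + 1, α^3 + α^2 + 1.
None of them divide f (all give nonzero remainder).
Monic irreducibles of degree 4 over GF(2): α^4 + α + 1, α^4 + α^3 + 1, α^4 + α^3 + α^2 + α + 1.
None of them divide f (all give nonzero remainder).
No irreducible factor of degree ≤ 4 exists, so f is irreducible over GF(2).

Yes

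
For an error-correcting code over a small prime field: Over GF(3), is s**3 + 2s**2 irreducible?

No

Write g(s) = s**3 + 2s**2.
Check for roots in GF(3): g(0) = 0 → root; g(1) = 0 → root; g(2) = 1.
g(0) = 0, so (s) divides g(s); g is reducible.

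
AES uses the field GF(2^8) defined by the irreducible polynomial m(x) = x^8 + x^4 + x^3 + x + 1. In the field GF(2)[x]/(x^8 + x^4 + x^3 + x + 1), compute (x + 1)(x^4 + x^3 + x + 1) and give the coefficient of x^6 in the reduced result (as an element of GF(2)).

Multiply in GF(2)[x]: (x + 1)·(x^4 + x^3 + x + 1) = x^5 + x^3 + x^2 + 1.
Reduced: x^5 + x^3 + x^2 + 1.

0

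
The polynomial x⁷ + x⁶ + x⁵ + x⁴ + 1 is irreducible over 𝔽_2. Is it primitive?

Yes

Write f(x) = x⁷ + x⁶ + x⁵ + x⁴ + 1.
|GF(2^7)^×| = 2^7 − 1 = 127. Prime factorization: 127 = 127.
f is primitive ⇔ x has order 127 in GF(2)[x]/(f), i.e. x^(127/q) ≠ 1 for each prime q | 127.
x^(1) mod f = x.
None equal 1, so x has full order 127; f is primitive.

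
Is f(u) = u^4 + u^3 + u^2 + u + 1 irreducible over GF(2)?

Yes

Check for roots in GF(2): f(0) = 1; f(1) = 1.
No roots, so no linear factors.
Monic irreducibles of degree 2 over GF(2): u^2 + u + 1.
None of them divide f (all give nonzero remainder).
No irreducible factor of degree ≤ 2 exists, so f is irreducible over GF(2).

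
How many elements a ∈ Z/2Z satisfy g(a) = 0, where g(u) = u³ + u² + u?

Evaluate at each of the 2 elements of Z/2Z:
g(0) = 0 → root; g(1) = 1.
Roots: {0}.

1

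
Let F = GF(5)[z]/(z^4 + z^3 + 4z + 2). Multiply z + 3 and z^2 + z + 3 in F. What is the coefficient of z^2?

Multiply in GF(5)[z]: (z + 3)·(z^2 + z + 3) = z^3 + 4z^2 + z + 4.
Reduced: z^3 + 4z^2 + z + 4.

4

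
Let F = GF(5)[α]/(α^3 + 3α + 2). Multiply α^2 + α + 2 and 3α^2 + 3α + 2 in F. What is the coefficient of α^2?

Multiply in GF(5)[α]: (α^2 + α + 2)·(3α^2 + 3α + 2) = 3α^4 + α^3 + α^2 + 3α + 4.
Reduce using α^3 ≡ 2α + 3 (mod α^3 + 3α + 2).
Reduced: 2α^2 + 4α + 2.

2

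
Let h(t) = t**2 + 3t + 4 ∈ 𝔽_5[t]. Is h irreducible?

Check for roots in 𝔽_5: h(0) = 4; h(1) = 3; h(2) = 4; h(3) = 2; h(4) = 2.
No roots. A degree-2 polynomial over a field with no linear factor is irreducible.

Yes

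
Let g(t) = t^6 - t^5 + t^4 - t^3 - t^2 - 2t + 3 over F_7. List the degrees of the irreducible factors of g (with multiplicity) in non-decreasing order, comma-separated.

Linear factors from roots: (t - 1), (t - 2).
Complete factorization: g(t) = (t - 1)·(t - 2)^2·(t^3 - 3t^2 - t + 1).
Factor degrees with multiplicity: 1 + 1 + 1 + 3 = 6.

1, 1, 1, 3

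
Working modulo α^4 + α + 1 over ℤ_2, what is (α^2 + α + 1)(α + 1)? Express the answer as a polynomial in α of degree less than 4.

α^3 + 1

Multiply in ℤ_2[α]: (α^2 + α + 1)·(α + 1) = α^3 + 1.
Reduced: α^3 + 1.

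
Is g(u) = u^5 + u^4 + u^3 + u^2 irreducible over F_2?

No

Check for roots in F_2: g(0) = 0 → root; g(1) = 0 → root.
g(0) = 0, so (u) divides g(u); g is reducible.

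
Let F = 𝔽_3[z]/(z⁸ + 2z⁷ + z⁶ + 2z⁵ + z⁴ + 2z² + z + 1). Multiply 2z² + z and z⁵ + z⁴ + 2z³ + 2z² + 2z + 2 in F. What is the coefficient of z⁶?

0

Multiply in 𝔽_3[z]: (2z² + z)·(z⁵ + z⁴ + 2z³ + 2z² + 2z + 2) = 2z⁷ + 2z⁵ + 2z.
Reduced: 2z⁷ + 2z⁵ + 2z.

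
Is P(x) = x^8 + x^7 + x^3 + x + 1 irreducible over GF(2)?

Check for roots in GF(2): P(0) = 1; P(1) = 1.
No roots, so no linear factors.
Monic irreducibles of degree 2 over GF(2): x^2 + x + 1.
None of them divide P (all give nonzero remainder).
Monic irreducibles of degree 3 over GF(2): x^3 + x + 1, x^3 + x^2 + 1.
None of them divide P (all give nonzero remainder).
Monic irreducibles of degree 4 over GF(2): x^4 + x + 1, x^4 + x^3 + 1, x^4 + x^3 + x^2 + x + 1.
None of them divide P (all give nonzero remainder).
No irreducible factor of degree ≤ 4 exists, so P is irreducible over GF(2).

Yes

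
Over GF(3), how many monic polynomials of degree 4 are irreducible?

18

By the necklace-counting formula, N_3(4) = (1/4) Σ_{d|4} μ(4/d)·3^d.
Divisors of 4: 1, 2, 4; μ(4/d) for each: 0, -1, 1.
Σ = − 3^2 + 3^4 = 72.
N = 72/4 = 18.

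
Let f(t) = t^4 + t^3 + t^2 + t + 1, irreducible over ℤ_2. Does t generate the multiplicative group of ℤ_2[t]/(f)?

|GF(2^4)^×| = 2^4 − 1 = 15. Prime factorization: 15 = 3·5.
f is primitive ⇔ t has order 15 in GF(2)[t]/(f), i.e. t^(15/q) ≠ 1 for each prime q | 15.
t^(5) mod f = 1
t^(3) mod f = t^3.
Since t^(5) = 1, the order of t divides 5 < 15; not primitive.

No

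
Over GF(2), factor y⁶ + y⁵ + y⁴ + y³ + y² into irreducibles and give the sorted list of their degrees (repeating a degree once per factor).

Write g(y) = y⁶ + y⁵ + y⁴ + y³ + y².
Roots in GF(2): g(0) = 0 → root; g(1) = 1.
Linear factors from roots: (y).
Complete factorization: g(y) = (y)^2·(y⁴ + y³ + y² + y + 1).
Factor degrees with multiplicity: 1 + 1 + 4 = 6.

1, 1, 4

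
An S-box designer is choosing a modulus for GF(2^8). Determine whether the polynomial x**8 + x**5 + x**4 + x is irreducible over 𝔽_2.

No

Write m(x) = x**8 + x**5 + x**4 + x.
Check for roots in 𝔽_2: m(0) = 0 → root; m(1) = 0 → root.
m(0) = 0, so (x) divides m(x); m is reducible.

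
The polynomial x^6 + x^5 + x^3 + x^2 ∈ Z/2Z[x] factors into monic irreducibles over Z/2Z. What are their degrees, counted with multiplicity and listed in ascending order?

1, 1, 1, 1, 2

Write g(x) = x^6 + x^5 + x^3 + x^2.
Roots in Z/2Z: g(0) = 0 → root; g(1) = 0 → root.
Linear factors from roots: (x), (x + 1).
Complete factorization: g(x) = (x)^2·(x + 1)^2·(x^2 + x + 1).
Factor degrees with multiplicity: 1 + 1 + 1 + 1 + 2 = 6.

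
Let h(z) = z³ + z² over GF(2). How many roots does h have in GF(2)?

Evaluate at each of the 2 elements of GF(2):
h(0) = 0 → root; h(1) = 0 → root.
Roots: {0, 1}.

2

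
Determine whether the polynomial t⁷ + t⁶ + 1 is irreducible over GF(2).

Yes

Write P(t) = t⁷ + t⁶ + 1.
Check for roots in GF(2): P(0) = 1; P(1) = 1.
No roots, so no linear factors.
Monic irreducibles of degree 2 over GF(2): t² + t + 1.
None of them divide P (all give nonzero remainder).
Monic irreducibles of degree 3 over GF(2): t³ + t + 1, t³ + t² + 1.
None of them divide P (all give nonzero remainder).
No irreducible factor of degree ≤ 3 exists, so P is irreducible over GF(2).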